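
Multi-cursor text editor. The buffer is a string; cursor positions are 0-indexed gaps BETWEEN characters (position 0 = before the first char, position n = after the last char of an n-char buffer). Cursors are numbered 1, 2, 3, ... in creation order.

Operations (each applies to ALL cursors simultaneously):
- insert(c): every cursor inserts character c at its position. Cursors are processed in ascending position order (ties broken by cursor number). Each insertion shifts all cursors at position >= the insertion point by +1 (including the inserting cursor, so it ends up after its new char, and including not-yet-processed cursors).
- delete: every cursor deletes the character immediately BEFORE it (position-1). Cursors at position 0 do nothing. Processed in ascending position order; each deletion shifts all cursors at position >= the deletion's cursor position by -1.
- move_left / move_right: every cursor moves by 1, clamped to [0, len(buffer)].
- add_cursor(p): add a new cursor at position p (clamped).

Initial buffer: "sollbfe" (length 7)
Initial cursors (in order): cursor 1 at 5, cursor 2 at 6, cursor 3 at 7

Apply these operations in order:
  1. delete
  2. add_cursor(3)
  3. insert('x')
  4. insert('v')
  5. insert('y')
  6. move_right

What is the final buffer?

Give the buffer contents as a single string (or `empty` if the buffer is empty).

After op 1 (delete): buffer="soll" (len 4), cursors c1@4 c2@4 c3@4, authorship ....
After op 2 (add_cursor(3)): buffer="soll" (len 4), cursors c4@3 c1@4 c2@4 c3@4, authorship ....
After op 3 (insert('x')): buffer="solxlxxx" (len 8), cursors c4@4 c1@8 c2@8 c3@8, authorship ...4.123
After op 4 (insert('v')): buffer="solxvlxxxvvv" (len 12), cursors c4@5 c1@12 c2@12 c3@12, authorship ...44.123123
After op 5 (insert('y')): buffer="solxvylxxxvvvyyy" (len 16), cursors c4@6 c1@16 c2@16 c3@16, authorship ...444.123123123
After op 6 (move_right): buffer="solxvylxxxvvvyyy" (len 16), cursors c4@7 c1@16 c2@16 c3@16, authorship ...444.123123123

Answer: solxvylxxxvvvyyy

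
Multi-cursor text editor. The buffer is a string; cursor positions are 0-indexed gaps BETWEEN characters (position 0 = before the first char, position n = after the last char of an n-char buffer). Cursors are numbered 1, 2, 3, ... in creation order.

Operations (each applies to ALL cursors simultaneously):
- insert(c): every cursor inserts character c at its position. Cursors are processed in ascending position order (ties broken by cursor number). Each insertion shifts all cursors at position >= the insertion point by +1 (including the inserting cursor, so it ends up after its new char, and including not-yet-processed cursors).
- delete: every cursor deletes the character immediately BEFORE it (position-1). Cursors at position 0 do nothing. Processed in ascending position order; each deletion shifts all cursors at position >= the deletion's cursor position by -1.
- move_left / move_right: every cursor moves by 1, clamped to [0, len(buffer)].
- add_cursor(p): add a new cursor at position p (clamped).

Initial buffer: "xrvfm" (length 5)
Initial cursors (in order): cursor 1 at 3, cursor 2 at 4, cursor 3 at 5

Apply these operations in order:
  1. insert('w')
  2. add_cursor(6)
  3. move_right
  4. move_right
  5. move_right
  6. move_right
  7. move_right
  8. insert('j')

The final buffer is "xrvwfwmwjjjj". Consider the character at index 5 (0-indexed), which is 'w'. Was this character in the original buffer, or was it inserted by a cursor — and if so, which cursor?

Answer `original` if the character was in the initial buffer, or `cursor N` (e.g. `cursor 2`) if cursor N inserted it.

Answer: cursor 2

Derivation:
After op 1 (insert('w')): buffer="xrvwfwmw" (len 8), cursors c1@4 c2@6 c3@8, authorship ...1.2.3
After op 2 (add_cursor(6)): buffer="xrvwfwmw" (len 8), cursors c1@4 c2@6 c4@6 c3@8, authorship ...1.2.3
After op 3 (move_right): buffer="xrvwfwmw" (len 8), cursors c1@5 c2@7 c4@7 c3@8, authorship ...1.2.3
After op 4 (move_right): buffer="xrvwfwmw" (len 8), cursors c1@6 c2@8 c3@8 c4@8, authorship ...1.2.3
After op 5 (move_right): buffer="xrvwfwmw" (len 8), cursors c1@7 c2@8 c3@8 c4@8, authorship ...1.2.3
After op 6 (move_right): buffer="xrvwfwmw" (len 8), cursors c1@8 c2@8 c3@8 c4@8, authorship ...1.2.3
After op 7 (move_right): buffer="xrvwfwmw" (len 8), cursors c1@8 c2@8 c3@8 c4@8, authorship ...1.2.3
After op 8 (insert('j')): buffer="xrvwfwmwjjjj" (len 12), cursors c1@12 c2@12 c3@12 c4@12, authorship ...1.2.31234
Authorship (.=original, N=cursor N): . . . 1 . 2 . 3 1 2 3 4
Index 5: author = 2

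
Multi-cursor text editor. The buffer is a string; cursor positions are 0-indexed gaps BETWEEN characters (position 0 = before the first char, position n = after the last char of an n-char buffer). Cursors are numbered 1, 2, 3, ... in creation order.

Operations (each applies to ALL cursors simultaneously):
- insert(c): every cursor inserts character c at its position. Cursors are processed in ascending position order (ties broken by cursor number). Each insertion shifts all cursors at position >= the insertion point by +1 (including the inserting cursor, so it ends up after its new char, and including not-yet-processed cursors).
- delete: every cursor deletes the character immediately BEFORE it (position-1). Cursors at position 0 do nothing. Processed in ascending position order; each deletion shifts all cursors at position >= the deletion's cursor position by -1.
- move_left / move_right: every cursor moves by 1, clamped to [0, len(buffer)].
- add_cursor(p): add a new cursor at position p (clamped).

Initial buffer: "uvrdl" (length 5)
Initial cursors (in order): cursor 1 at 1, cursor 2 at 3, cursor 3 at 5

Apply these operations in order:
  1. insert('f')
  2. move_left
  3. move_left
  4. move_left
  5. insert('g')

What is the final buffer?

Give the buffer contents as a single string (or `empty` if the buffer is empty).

After op 1 (insert('f')): buffer="ufvrfdlf" (len 8), cursors c1@2 c2@5 c3@8, authorship .1..2..3
After op 2 (move_left): buffer="ufvrfdlf" (len 8), cursors c1@1 c2@4 c3@7, authorship .1..2..3
After op 3 (move_left): buffer="ufvrfdlf" (len 8), cursors c1@0 c2@3 c3@6, authorship .1..2..3
After op 4 (move_left): buffer="ufvrfdlf" (len 8), cursors c1@0 c2@2 c3@5, authorship .1..2..3
After op 5 (insert('g')): buffer="gufgvrfgdlf" (len 11), cursors c1@1 c2@4 c3@8, authorship 1.12..23..3

Answer: gufgvrfgdlf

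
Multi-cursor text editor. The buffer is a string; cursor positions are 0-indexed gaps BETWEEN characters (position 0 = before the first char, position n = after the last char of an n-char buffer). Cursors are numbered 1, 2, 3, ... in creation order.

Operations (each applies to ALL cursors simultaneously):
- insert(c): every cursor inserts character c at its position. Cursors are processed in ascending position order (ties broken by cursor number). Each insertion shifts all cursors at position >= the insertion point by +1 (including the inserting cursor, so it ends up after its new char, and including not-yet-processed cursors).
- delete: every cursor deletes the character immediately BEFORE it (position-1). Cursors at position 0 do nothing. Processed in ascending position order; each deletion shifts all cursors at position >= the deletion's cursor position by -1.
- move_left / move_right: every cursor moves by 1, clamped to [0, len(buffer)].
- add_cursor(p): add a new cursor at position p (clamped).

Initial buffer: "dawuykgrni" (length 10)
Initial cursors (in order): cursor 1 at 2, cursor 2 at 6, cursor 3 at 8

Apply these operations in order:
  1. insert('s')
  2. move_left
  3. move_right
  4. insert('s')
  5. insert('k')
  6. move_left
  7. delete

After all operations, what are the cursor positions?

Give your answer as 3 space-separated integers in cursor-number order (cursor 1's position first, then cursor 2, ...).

Answer: 3 9 13

Derivation:
After op 1 (insert('s')): buffer="daswuyksgrsni" (len 13), cursors c1@3 c2@8 c3@11, authorship ..1....2..3..
After op 2 (move_left): buffer="daswuyksgrsni" (len 13), cursors c1@2 c2@7 c3@10, authorship ..1....2..3..
After op 3 (move_right): buffer="daswuyksgrsni" (len 13), cursors c1@3 c2@8 c3@11, authorship ..1....2..3..
After op 4 (insert('s')): buffer="dasswuykssgrssni" (len 16), cursors c1@4 c2@10 c3@14, authorship ..11....22..33..
After op 5 (insert('k')): buffer="dasskwuyksskgrsskni" (len 19), cursors c1@5 c2@12 c3@17, authorship ..111....222..333..
After op 6 (move_left): buffer="dasskwuyksskgrsskni" (len 19), cursors c1@4 c2@11 c3@16, authorship ..111....222..333..
After op 7 (delete): buffer="daskwuykskgrskni" (len 16), cursors c1@3 c2@9 c3@13, authorship ..11....22..33..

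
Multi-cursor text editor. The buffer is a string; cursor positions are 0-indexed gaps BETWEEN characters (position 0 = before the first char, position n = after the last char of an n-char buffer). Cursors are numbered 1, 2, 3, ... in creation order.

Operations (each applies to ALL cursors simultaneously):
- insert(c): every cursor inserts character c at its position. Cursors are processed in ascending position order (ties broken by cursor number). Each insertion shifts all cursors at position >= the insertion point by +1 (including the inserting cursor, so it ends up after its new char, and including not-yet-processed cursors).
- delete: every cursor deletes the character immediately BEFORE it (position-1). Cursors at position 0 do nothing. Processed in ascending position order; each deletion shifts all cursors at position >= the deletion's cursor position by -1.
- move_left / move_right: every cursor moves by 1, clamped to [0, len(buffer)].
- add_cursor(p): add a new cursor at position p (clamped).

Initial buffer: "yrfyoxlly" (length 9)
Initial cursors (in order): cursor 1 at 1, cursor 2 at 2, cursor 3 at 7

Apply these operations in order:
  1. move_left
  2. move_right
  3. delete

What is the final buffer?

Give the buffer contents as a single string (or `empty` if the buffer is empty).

Answer: fyoxly

Derivation:
After op 1 (move_left): buffer="yrfyoxlly" (len 9), cursors c1@0 c2@1 c3@6, authorship .........
After op 2 (move_right): buffer="yrfyoxlly" (len 9), cursors c1@1 c2@2 c3@7, authorship .........
After op 3 (delete): buffer="fyoxly" (len 6), cursors c1@0 c2@0 c3@4, authorship ......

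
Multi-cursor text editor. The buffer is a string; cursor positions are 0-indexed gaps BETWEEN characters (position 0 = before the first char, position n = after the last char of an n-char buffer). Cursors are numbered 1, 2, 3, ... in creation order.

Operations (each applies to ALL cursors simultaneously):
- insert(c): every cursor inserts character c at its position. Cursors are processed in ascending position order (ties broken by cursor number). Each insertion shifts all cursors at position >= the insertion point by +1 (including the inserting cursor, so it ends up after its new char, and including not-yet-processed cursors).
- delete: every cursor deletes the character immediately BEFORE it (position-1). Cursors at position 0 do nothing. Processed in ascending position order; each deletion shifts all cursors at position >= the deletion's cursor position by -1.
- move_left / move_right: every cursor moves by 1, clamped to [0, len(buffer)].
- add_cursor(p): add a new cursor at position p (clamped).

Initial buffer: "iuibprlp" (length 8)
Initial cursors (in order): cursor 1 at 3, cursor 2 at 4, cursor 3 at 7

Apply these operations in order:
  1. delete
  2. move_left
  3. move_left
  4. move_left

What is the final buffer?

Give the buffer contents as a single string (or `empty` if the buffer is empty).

Answer: iuprp

Derivation:
After op 1 (delete): buffer="iuprp" (len 5), cursors c1@2 c2@2 c3@4, authorship .....
After op 2 (move_left): buffer="iuprp" (len 5), cursors c1@1 c2@1 c3@3, authorship .....
After op 3 (move_left): buffer="iuprp" (len 5), cursors c1@0 c2@0 c3@2, authorship .....
After op 4 (move_left): buffer="iuprp" (len 5), cursors c1@0 c2@0 c3@1, authorship .....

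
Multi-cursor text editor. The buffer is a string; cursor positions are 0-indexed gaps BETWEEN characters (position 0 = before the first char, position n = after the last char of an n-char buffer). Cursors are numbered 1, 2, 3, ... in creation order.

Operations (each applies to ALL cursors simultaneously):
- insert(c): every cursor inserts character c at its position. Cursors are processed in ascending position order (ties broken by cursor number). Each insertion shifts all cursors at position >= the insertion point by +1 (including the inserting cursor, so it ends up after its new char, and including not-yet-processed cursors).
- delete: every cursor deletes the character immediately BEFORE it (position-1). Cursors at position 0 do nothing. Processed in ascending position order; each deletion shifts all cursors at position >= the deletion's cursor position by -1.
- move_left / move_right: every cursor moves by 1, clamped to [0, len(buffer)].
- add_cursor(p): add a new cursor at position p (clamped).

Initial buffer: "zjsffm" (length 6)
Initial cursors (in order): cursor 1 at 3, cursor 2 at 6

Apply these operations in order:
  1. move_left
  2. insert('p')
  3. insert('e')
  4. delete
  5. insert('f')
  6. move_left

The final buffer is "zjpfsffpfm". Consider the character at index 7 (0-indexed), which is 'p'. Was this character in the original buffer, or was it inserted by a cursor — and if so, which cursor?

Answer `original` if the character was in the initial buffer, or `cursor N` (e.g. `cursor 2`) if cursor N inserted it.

Answer: cursor 2

Derivation:
After op 1 (move_left): buffer="zjsffm" (len 6), cursors c1@2 c2@5, authorship ......
After op 2 (insert('p')): buffer="zjpsffpm" (len 8), cursors c1@3 c2@7, authorship ..1...2.
After op 3 (insert('e')): buffer="zjpesffpem" (len 10), cursors c1@4 c2@9, authorship ..11...22.
After op 4 (delete): buffer="zjpsffpm" (len 8), cursors c1@3 c2@7, authorship ..1...2.
After op 5 (insert('f')): buffer="zjpfsffpfm" (len 10), cursors c1@4 c2@9, authorship ..11...22.
After op 6 (move_left): buffer="zjpfsffpfm" (len 10), cursors c1@3 c2@8, authorship ..11...22.
Authorship (.=original, N=cursor N): . . 1 1 . . . 2 2 .
Index 7: author = 2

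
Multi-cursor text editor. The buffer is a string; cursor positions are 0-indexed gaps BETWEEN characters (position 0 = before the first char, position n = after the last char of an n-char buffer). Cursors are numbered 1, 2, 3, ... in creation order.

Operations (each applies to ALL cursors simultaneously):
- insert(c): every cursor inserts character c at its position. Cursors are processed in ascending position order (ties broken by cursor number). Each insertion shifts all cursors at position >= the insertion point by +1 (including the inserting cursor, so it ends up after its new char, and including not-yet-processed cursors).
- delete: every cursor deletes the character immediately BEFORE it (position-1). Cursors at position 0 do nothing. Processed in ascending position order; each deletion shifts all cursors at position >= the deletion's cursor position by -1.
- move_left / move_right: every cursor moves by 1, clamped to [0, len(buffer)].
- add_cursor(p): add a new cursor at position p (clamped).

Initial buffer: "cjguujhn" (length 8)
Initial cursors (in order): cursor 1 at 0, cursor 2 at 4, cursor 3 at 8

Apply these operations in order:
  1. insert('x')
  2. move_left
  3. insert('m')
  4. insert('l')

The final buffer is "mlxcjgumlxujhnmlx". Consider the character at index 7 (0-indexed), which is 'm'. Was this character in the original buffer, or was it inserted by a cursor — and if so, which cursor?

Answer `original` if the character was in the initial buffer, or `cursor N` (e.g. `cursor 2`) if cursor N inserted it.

After op 1 (insert('x')): buffer="xcjguxujhnx" (len 11), cursors c1@1 c2@6 c3@11, authorship 1....2....3
After op 2 (move_left): buffer="xcjguxujhnx" (len 11), cursors c1@0 c2@5 c3@10, authorship 1....2....3
After op 3 (insert('m')): buffer="mxcjgumxujhnmx" (len 14), cursors c1@1 c2@7 c3@13, authorship 11....22....33
After op 4 (insert('l')): buffer="mlxcjgumlxujhnmlx" (len 17), cursors c1@2 c2@9 c3@16, authorship 111....222....333
Authorship (.=original, N=cursor N): 1 1 1 . . . . 2 2 2 . . . . 3 3 3
Index 7: author = 2

Answer: cursor 2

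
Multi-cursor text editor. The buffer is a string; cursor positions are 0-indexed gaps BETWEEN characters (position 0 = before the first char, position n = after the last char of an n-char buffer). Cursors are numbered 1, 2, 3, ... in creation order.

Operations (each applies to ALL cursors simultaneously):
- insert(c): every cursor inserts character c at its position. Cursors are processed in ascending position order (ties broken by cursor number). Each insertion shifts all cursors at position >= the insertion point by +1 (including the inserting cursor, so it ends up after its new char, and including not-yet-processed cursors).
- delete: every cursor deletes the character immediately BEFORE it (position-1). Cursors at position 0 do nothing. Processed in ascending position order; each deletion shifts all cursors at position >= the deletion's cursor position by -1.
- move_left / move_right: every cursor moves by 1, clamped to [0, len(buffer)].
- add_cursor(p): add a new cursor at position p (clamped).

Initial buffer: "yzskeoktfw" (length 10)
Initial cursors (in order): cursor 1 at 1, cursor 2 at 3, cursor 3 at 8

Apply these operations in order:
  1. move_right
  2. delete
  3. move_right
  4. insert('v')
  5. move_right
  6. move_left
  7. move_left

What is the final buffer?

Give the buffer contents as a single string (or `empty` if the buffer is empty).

After op 1 (move_right): buffer="yzskeoktfw" (len 10), cursors c1@2 c2@4 c3@9, authorship ..........
After op 2 (delete): buffer="yseoktw" (len 7), cursors c1@1 c2@2 c3@6, authorship .......
After op 3 (move_right): buffer="yseoktw" (len 7), cursors c1@2 c2@3 c3@7, authorship .......
After op 4 (insert('v')): buffer="ysvevoktwv" (len 10), cursors c1@3 c2@5 c3@10, authorship ..1.2....3
After op 5 (move_right): buffer="ysvevoktwv" (len 10), cursors c1@4 c2@6 c3@10, authorship ..1.2....3
After op 6 (move_left): buffer="ysvevoktwv" (len 10), cursors c1@3 c2@5 c3@9, authorship ..1.2....3
After op 7 (move_left): buffer="ysvevoktwv" (len 10), cursors c1@2 c2@4 c3@8, authorship ..1.2....3

Answer: ysvevoktwv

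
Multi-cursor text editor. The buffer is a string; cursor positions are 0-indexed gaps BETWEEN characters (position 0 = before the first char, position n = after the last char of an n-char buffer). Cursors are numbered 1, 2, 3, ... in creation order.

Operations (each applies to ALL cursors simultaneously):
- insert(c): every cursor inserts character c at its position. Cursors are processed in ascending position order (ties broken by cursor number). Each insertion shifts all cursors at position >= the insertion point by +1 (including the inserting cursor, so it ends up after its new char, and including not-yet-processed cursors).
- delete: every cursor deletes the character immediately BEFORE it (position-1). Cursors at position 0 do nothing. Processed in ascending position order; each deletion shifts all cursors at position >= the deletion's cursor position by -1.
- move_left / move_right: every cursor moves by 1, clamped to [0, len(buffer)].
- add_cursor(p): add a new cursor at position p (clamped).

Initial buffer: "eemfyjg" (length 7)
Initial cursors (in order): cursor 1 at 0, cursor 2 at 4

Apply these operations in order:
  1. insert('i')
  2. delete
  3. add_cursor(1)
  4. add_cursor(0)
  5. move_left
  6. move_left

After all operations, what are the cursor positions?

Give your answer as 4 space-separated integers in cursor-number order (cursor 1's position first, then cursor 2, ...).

Answer: 0 2 0 0

Derivation:
After op 1 (insert('i')): buffer="ieemfiyjg" (len 9), cursors c1@1 c2@6, authorship 1....2...
After op 2 (delete): buffer="eemfyjg" (len 7), cursors c1@0 c2@4, authorship .......
After op 3 (add_cursor(1)): buffer="eemfyjg" (len 7), cursors c1@0 c3@1 c2@4, authorship .......
After op 4 (add_cursor(0)): buffer="eemfyjg" (len 7), cursors c1@0 c4@0 c3@1 c2@4, authorship .......
After op 5 (move_left): buffer="eemfyjg" (len 7), cursors c1@0 c3@0 c4@0 c2@3, authorship .......
After op 6 (move_left): buffer="eemfyjg" (len 7), cursors c1@0 c3@0 c4@0 c2@2, authorship .......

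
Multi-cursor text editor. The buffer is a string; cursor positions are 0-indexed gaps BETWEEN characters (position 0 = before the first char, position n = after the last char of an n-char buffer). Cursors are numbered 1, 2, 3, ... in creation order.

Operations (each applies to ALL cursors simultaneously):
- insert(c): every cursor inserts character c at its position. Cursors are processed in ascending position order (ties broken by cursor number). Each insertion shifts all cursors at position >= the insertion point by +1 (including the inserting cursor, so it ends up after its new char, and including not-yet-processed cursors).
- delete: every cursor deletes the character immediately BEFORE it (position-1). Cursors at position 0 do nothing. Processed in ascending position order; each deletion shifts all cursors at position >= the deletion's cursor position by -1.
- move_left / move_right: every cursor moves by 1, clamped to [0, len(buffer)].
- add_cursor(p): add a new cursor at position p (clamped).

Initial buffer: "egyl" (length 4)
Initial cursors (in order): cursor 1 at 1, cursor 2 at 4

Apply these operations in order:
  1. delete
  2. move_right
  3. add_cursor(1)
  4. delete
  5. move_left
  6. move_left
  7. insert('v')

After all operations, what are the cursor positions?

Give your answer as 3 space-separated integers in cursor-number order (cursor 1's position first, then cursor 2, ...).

After op 1 (delete): buffer="gy" (len 2), cursors c1@0 c2@2, authorship ..
After op 2 (move_right): buffer="gy" (len 2), cursors c1@1 c2@2, authorship ..
After op 3 (add_cursor(1)): buffer="gy" (len 2), cursors c1@1 c3@1 c2@2, authorship ..
After op 4 (delete): buffer="" (len 0), cursors c1@0 c2@0 c3@0, authorship 
After op 5 (move_left): buffer="" (len 0), cursors c1@0 c2@0 c3@0, authorship 
After op 6 (move_left): buffer="" (len 0), cursors c1@0 c2@0 c3@0, authorship 
After op 7 (insert('v')): buffer="vvv" (len 3), cursors c1@3 c2@3 c3@3, authorship 123

Answer: 3 3 3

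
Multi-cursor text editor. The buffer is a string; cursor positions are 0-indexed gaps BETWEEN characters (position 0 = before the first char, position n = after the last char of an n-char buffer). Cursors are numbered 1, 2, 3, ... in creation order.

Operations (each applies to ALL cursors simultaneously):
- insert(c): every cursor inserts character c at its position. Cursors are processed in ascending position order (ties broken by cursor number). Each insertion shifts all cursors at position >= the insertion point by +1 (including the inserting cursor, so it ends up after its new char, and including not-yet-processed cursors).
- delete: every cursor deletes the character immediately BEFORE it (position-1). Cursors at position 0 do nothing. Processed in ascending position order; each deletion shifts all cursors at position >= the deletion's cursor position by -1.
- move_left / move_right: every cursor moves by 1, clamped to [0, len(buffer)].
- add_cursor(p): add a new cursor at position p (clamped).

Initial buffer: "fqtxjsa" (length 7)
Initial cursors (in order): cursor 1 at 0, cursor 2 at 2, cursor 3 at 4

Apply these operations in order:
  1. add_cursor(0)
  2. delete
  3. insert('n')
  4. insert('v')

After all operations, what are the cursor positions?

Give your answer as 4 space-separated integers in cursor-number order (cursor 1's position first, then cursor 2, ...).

Answer: 4 7 10 4

Derivation:
After op 1 (add_cursor(0)): buffer="fqtxjsa" (len 7), cursors c1@0 c4@0 c2@2 c3@4, authorship .......
After op 2 (delete): buffer="ftjsa" (len 5), cursors c1@0 c4@0 c2@1 c3@2, authorship .....
After op 3 (insert('n')): buffer="nnfntnjsa" (len 9), cursors c1@2 c4@2 c2@4 c3@6, authorship 14.2.3...
After op 4 (insert('v')): buffer="nnvvfnvtnvjsa" (len 13), cursors c1@4 c4@4 c2@7 c3@10, authorship 1414.22.33...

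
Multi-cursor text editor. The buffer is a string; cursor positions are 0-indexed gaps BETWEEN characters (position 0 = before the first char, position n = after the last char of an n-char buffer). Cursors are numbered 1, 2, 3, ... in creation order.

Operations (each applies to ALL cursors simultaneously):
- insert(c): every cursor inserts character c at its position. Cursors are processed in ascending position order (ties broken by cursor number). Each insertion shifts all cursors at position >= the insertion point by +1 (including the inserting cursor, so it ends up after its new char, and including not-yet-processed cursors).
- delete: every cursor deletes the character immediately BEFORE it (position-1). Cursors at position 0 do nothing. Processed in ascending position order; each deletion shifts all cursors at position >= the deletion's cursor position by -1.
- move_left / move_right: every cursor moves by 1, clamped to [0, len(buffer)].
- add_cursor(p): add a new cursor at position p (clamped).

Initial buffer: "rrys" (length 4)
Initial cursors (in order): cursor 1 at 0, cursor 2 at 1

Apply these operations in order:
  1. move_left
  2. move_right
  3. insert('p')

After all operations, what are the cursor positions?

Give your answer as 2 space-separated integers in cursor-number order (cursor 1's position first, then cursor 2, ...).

After op 1 (move_left): buffer="rrys" (len 4), cursors c1@0 c2@0, authorship ....
After op 2 (move_right): buffer="rrys" (len 4), cursors c1@1 c2@1, authorship ....
After op 3 (insert('p')): buffer="rpprys" (len 6), cursors c1@3 c2@3, authorship .12...

Answer: 3 3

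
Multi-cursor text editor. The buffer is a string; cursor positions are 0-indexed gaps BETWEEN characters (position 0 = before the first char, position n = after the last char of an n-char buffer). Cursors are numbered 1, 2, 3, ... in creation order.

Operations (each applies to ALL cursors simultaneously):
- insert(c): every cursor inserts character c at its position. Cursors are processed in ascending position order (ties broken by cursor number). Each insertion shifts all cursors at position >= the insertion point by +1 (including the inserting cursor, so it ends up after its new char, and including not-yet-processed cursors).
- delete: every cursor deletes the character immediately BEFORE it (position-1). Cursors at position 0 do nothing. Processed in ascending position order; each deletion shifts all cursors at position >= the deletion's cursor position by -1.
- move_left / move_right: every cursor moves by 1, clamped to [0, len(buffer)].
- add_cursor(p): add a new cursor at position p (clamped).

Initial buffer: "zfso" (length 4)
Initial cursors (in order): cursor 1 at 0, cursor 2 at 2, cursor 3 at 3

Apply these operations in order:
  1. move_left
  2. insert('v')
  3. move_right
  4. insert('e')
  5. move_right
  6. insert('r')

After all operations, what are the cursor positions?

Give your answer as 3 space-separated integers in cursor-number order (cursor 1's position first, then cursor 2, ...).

After op 1 (move_left): buffer="zfso" (len 4), cursors c1@0 c2@1 c3@2, authorship ....
After op 2 (insert('v')): buffer="vzvfvso" (len 7), cursors c1@1 c2@3 c3@5, authorship 1.2.3..
After op 3 (move_right): buffer="vzvfvso" (len 7), cursors c1@2 c2@4 c3@6, authorship 1.2.3..
After op 4 (insert('e')): buffer="vzevfevseo" (len 10), cursors c1@3 c2@6 c3@9, authorship 1.12.23.3.
After op 5 (move_right): buffer="vzevfevseo" (len 10), cursors c1@4 c2@7 c3@10, authorship 1.12.23.3.
After op 6 (insert('r')): buffer="vzevrfevrseor" (len 13), cursors c1@5 c2@9 c3@13, authorship 1.121.232.3.3

Answer: 5 9 13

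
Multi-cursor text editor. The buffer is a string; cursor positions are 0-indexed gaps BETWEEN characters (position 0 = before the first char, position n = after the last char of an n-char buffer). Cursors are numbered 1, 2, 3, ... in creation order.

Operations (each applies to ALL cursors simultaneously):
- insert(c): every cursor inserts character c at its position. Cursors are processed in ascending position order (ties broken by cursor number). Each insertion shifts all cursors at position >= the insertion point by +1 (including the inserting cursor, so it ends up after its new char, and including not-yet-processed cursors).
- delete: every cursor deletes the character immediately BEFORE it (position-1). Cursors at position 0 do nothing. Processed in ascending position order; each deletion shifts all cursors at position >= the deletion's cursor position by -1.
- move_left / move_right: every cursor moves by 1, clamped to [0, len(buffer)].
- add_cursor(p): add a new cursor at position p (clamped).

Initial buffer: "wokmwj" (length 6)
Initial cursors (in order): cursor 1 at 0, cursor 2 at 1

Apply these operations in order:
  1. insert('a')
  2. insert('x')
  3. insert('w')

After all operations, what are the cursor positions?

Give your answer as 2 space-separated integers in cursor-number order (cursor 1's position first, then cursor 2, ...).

Answer: 3 7

Derivation:
After op 1 (insert('a')): buffer="awaokmwj" (len 8), cursors c1@1 c2@3, authorship 1.2.....
After op 2 (insert('x')): buffer="axwaxokmwj" (len 10), cursors c1@2 c2@5, authorship 11.22.....
After op 3 (insert('w')): buffer="axwwaxwokmwj" (len 12), cursors c1@3 c2@7, authorship 111.222.....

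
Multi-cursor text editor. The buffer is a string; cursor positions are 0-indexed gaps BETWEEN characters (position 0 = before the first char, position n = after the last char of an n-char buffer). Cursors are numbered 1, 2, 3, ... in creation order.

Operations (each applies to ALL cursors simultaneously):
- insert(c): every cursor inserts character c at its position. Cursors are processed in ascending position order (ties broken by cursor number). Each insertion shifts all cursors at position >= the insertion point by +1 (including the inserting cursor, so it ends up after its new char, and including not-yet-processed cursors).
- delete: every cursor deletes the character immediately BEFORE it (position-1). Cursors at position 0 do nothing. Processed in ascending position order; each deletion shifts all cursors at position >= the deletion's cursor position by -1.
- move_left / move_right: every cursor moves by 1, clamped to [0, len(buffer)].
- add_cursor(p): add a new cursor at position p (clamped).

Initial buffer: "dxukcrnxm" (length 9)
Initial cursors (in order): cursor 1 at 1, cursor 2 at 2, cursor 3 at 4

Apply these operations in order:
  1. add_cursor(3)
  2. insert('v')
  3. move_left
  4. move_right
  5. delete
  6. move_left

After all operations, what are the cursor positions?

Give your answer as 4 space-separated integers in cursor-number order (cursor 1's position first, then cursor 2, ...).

After op 1 (add_cursor(3)): buffer="dxukcrnxm" (len 9), cursors c1@1 c2@2 c4@3 c3@4, authorship .........
After op 2 (insert('v')): buffer="dvxvuvkvcrnxm" (len 13), cursors c1@2 c2@4 c4@6 c3@8, authorship .1.2.4.3.....
After op 3 (move_left): buffer="dvxvuvkvcrnxm" (len 13), cursors c1@1 c2@3 c4@5 c3@7, authorship .1.2.4.3.....
After op 4 (move_right): buffer="dvxvuvkvcrnxm" (len 13), cursors c1@2 c2@4 c4@6 c3@8, authorship .1.2.4.3.....
After op 5 (delete): buffer="dxukcrnxm" (len 9), cursors c1@1 c2@2 c4@3 c3@4, authorship .........
After op 6 (move_left): buffer="dxukcrnxm" (len 9), cursors c1@0 c2@1 c4@2 c3@3, authorship .........

Answer: 0 1 3 2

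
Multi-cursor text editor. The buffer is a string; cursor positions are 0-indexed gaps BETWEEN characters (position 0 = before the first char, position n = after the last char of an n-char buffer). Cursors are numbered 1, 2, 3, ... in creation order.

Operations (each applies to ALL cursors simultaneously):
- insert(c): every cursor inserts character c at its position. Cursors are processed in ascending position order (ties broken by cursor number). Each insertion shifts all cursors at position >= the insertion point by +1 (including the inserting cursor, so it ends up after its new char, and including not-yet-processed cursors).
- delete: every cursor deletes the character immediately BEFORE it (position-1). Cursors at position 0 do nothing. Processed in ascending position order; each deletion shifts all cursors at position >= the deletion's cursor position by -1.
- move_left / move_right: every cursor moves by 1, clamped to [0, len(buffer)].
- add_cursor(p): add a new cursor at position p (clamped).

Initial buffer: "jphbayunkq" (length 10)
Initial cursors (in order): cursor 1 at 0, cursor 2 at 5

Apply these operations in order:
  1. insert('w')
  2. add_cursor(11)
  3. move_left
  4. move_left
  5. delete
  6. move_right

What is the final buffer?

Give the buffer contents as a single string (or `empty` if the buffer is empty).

Answer: wjphawynkq

Derivation:
After op 1 (insert('w')): buffer="wjphbawyunkq" (len 12), cursors c1@1 c2@7, authorship 1.....2.....
After op 2 (add_cursor(11)): buffer="wjphbawyunkq" (len 12), cursors c1@1 c2@7 c3@11, authorship 1.....2.....
After op 3 (move_left): buffer="wjphbawyunkq" (len 12), cursors c1@0 c2@6 c3@10, authorship 1.....2.....
After op 4 (move_left): buffer="wjphbawyunkq" (len 12), cursors c1@0 c2@5 c3@9, authorship 1.....2.....
After op 5 (delete): buffer="wjphawynkq" (len 10), cursors c1@0 c2@4 c3@7, authorship 1....2....
After op 6 (move_right): buffer="wjphawynkq" (len 10), cursors c1@1 c2@5 c3@8, authorship 1....2....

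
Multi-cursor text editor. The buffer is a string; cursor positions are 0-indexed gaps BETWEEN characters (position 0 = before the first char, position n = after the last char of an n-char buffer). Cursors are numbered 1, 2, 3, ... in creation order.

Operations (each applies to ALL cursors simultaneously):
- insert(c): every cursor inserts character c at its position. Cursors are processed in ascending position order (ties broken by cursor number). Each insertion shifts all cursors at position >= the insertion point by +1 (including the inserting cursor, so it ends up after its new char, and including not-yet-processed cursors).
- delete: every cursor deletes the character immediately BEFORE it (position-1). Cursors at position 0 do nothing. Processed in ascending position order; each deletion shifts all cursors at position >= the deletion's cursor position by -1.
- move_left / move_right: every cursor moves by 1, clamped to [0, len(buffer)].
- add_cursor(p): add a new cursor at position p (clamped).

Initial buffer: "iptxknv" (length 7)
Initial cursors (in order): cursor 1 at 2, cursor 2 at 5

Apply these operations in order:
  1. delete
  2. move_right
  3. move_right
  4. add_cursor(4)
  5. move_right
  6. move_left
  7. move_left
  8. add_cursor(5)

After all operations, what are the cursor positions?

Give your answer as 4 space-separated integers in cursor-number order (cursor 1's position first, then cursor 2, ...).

Answer: 2 3 3 5

Derivation:
After op 1 (delete): buffer="itxnv" (len 5), cursors c1@1 c2@3, authorship .....
After op 2 (move_right): buffer="itxnv" (len 5), cursors c1@2 c2@4, authorship .....
After op 3 (move_right): buffer="itxnv" (len 5), cursors c1@3 c2@5, authorship .....
After op 4 (add_cursor(4)): buffer="itxnv" (len 5), cursors c1@3 c3@4 c2@5, authorship .....
After op 5 (move_right): buffer="itxnv" (len 5), cursors c1@4 c2@5 c3@5, authorship .....
After op 6 (move_left): buffer="itxnv" (len 5), cursors c1@3 c2@4 c3@4, authorship .....
After op 7 (move_left): buffer="itxnv" (len 5), cursors c1@2 c2@3 c3@3, authorship .....
After op 8 (add_cursor(5)): buffer="itxnv" (len 5), cursors c1@2 c2@3 c3@3 c4@5, authorship .....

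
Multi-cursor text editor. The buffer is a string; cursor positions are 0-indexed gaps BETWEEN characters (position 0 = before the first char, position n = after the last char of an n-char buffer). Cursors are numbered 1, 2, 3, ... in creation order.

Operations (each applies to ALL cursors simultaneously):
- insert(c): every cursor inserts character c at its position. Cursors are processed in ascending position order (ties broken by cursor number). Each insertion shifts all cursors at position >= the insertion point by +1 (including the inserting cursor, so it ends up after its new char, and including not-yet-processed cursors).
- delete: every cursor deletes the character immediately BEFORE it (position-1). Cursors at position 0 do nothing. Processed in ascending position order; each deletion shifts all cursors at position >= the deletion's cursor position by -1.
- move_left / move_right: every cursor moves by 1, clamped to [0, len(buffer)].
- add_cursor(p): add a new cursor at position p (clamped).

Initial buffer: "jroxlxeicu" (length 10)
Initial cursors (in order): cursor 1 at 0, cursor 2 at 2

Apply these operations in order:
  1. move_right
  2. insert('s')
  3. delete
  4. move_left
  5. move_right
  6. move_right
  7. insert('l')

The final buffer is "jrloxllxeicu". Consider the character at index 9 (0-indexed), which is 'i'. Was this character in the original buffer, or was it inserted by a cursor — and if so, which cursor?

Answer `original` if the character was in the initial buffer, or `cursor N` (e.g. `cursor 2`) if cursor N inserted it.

After op 1 (move_right): buffer="jroxlxeicu" (len 10), cursors c1@1 c2@3, authorship ..........
After op 2 (insert('s')): buffer="jsrosxlxeicu" (len 12), cursors c1@2 c2@5, authorship .1..2.......
After op 3 (delete): buffer="jroxlxeicu" (len 10), cursors c1@1 c2@3, authorship ..........
After op 4 (move_left): buffer="jroxlxeicu" (len 10), cursors c1@0 c2@2, authorship ..........
After op 5 (move_right): buffer="jroxlxeicu" (len 10), cursors c1@1 c2@3, authorship ..........
After op 6 (move_right): buffer="jroxlxeicu" (len 10), cursors c1@2 c2@4, authorship ..........
After op 7 (insert('l')): buffer="jrloxllxeicu" (len 12), cursors c1@3 c2@6, authorship ..1..2......
Authorship (.=original, N=cursor N): . . 1 . . 2 . . . . . .
Index 9: author = original

Answer: original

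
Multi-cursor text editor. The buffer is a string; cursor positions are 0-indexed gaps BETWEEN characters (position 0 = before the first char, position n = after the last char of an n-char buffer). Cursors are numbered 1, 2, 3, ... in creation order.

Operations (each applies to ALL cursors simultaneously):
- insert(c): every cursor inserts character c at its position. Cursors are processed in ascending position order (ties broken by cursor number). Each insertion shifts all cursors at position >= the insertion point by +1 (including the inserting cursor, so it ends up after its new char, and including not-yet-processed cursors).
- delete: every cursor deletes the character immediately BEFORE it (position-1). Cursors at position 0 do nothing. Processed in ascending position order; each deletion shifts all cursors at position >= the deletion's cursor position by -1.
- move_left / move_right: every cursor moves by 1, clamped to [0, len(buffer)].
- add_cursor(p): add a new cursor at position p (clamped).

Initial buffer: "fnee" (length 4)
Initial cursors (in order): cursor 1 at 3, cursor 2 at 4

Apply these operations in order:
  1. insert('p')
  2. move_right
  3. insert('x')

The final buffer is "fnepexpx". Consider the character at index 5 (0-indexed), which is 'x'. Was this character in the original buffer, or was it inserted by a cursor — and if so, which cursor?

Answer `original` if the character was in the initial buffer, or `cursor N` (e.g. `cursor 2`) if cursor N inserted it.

After op 1 (insert('p')): buffer="fnepep" (len 6), cursors c1@4 c2@6, authorship ...1.2
After op 2 (move_right): buffer="fnepep" (len 6), cursors c1@5 c2@6, authorship ...1.2
After op 3 (insert('x')): buffer="fnepexpx" (len 8), cursors c1@6 c2@8, authorship ...1.122
Authorship (.=original, N=cursor N): . . . 1 . 1 2 2
Index 5: author = 1

Answer: cursor 1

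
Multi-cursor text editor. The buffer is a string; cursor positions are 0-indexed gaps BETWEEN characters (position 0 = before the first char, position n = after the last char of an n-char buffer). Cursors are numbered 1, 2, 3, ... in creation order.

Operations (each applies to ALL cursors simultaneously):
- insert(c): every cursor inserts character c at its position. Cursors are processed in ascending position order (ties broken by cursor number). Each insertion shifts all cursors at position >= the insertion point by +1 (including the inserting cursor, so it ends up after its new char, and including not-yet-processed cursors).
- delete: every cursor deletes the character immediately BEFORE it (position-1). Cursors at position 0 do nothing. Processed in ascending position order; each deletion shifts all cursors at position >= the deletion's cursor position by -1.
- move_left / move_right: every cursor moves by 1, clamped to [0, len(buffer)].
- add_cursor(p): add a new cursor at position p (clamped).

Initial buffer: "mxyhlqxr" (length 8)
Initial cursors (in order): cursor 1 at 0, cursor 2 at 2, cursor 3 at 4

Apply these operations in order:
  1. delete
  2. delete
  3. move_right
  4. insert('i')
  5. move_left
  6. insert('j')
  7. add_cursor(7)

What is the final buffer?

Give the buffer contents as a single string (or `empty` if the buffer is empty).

Answer: liijjjiqxr

Derivation:
After op 1 (delete): buffer="mylqxr" (len 6), cursors c1@0 c2@1 c3@2, authorship ......
After op 2 (delete): buffer="lqxr" (len 4), cursors c1@0 c2@0 c3@0, authorship ....
After op 3 (move_right): buffer="lqxr" (len 4), cursors c1@1 c2@1 c3@1, authorship ....
After op 4 (insert('i')): buffer="liiiqxr" (len 7), cursors c1@4 c2@4 c3@4, authorship .123...
After op 5 (move_left): buffer="liiiqxr" (len 7), cursors c1@3 c2@3 c3@3, authorship .123...
After op 6 (insert('j')): buffer="liijjjiqxr" (len 10), cursors c1@6 c2@6 c3@6, authorship .121233...
After op 7 (add_cursor(7)): buffer="liijjjiqxr" (len 10), cursors c1@6 c2@6 c3@6 c4@7, authorship .121233...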